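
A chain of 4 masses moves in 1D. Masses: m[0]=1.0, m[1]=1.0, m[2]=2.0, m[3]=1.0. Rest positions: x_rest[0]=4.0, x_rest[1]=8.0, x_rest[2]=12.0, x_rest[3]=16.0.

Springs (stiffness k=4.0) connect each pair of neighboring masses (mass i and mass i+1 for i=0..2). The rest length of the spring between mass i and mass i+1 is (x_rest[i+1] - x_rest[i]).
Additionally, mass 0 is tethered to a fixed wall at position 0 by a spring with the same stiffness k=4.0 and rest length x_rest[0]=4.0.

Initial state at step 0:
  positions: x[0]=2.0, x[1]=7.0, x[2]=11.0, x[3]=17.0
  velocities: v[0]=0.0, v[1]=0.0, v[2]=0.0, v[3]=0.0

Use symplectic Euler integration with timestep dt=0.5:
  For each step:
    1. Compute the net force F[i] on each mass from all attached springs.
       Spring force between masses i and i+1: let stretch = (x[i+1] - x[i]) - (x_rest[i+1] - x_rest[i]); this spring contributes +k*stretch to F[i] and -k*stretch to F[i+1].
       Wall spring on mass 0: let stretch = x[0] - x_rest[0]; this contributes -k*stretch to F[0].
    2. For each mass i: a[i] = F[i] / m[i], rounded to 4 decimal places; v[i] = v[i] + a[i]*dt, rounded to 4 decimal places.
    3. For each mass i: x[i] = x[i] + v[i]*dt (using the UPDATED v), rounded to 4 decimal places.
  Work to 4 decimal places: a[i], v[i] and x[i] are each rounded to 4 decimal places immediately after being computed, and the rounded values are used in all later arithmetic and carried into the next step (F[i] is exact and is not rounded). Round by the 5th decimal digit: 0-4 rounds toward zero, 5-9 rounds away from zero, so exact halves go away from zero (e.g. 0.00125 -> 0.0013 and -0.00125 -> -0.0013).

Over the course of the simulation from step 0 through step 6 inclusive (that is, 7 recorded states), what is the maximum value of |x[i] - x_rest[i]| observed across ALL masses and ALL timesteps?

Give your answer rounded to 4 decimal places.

Answer: 2.5000

Derivation:
Step 0: x=[2.0000 7.0000 11.0000 17.0000] v=[0.0000 0.0000 0.0000 0.0000]
Step 1: x=[5.0000 6.0000 12.0000 15.0000] v=[6.0000 -2.0000 2.0000 -4.0000]
Step 2: x=[4.0000 10.0000 11.5000 14.0000] v=[-2.0000 8.0000 -1.0000 -2.0000]
Step 3: x=[5.0000 9.5000 11.5000 14.5000] v=[2.0000 -1.0000 0.0000 1.0000]
Step 4: x=[5.5000 6.5000 12.0000 16.0000] v=[1.0000 -6.0000 1.0000 3.0000]
Step 5: x=[1.5000 8.0000 11.7500 17.5000] v=[-8.0000 3.0000 -0.5000 3.0000]
Step 6: x=[2.5000 6.7500 12.5000 17.2500] v=[2.0000 -2.5000 1.5000 -0.5000]
Max displacement = 2.5000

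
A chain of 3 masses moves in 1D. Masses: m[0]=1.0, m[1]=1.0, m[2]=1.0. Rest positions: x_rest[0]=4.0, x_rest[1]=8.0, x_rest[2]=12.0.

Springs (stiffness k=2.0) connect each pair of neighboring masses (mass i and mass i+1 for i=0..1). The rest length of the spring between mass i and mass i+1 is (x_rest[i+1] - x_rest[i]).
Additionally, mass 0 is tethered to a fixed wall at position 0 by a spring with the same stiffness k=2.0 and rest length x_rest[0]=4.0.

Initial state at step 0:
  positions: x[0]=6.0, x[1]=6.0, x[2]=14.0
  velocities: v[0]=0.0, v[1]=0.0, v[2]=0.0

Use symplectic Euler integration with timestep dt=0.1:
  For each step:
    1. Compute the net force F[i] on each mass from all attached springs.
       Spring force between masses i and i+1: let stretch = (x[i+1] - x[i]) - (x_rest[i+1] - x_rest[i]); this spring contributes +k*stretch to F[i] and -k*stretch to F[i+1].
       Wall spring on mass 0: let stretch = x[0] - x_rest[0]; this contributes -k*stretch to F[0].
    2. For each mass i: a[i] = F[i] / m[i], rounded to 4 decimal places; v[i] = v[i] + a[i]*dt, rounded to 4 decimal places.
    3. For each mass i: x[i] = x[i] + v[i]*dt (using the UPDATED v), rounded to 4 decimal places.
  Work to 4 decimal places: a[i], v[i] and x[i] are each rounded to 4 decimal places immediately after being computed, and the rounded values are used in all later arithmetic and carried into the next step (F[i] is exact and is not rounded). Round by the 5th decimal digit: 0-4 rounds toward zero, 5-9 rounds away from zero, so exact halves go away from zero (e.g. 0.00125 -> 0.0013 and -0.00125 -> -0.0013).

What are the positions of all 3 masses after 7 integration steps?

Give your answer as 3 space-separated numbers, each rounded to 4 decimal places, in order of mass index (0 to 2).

Answer: 3.5428 9.3038 12.3042

Derivation:
Step 0: x=[6.0000 6.0000 14.0000] v=[0.0000 0.0000 0.0000]
Step 1: x=[5.8800 6.1600 13.9200] v=[-1.2000 1.6000 -0.8000]
Step 2: x=[5.6480 6.4696 13.7648] v=[-2.3200 3.0960 -1.5520]
Step 3: x=[5.3195 6.9087 13.5437] v=[-3.2853 4.3907 -2.2110]
Step 4: x=[4.9164 7.4487 13.2699] v=[-4.0314 5.3999 -2.7380]
Step 5: x=[4.4656 8.0545 12.9597] v=[-4.5082 6.0577 -3.1022]
Step 6: x=[3.9973 8.6866 12.6314] v=[-4.6835 6.3210 -3.2832]
Step 7: x=[3.5428 9.3038 12.3042] v=[-4.5451 6.1721 -3.2722]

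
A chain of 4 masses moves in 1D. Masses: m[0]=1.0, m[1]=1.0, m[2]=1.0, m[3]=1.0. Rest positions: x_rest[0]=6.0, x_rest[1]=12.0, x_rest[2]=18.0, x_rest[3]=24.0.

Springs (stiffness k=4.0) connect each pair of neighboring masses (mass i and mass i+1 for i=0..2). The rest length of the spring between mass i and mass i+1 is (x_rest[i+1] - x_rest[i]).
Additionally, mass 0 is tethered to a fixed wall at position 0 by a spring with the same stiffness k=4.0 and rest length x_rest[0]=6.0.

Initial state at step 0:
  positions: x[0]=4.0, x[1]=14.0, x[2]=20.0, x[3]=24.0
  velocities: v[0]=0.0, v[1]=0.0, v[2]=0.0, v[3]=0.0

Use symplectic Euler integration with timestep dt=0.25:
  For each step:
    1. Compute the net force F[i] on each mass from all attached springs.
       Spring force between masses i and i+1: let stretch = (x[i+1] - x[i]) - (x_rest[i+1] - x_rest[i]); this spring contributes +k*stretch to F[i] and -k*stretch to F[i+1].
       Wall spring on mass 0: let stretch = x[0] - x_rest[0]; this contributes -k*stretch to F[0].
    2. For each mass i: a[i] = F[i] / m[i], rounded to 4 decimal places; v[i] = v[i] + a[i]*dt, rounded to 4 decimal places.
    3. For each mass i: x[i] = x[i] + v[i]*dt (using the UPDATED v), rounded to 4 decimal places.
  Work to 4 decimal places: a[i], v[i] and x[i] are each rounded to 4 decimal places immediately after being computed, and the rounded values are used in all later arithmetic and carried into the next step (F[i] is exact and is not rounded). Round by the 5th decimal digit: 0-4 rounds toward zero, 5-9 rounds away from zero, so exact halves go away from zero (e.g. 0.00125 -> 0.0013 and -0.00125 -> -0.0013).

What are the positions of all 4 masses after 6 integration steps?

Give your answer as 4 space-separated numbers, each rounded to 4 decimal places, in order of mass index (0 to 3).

Answer: 4.8560 13.3179 18.4298 24.1739

Derivation:
Step 0: x=[4.0000 14.0000 20.0000 24.0000] v=[0.0000 0.0000 0.0000 0.0000]
Step 1: x=[5.5000 13.0000 19.5000 24.5000] v=[6.0000 -4.0000 -2.0000 2.0000]
Step 2: x=[7.5000 11.7500 18.6250 25.2500] v=[8.0000 -5.0000 -3.5000 3.0000]
Step 3: x=[8.6875 11.1563 17.6875 25.8438] v=[4.7500 -2.3750 -3.7500 2.3750]
Step 4: x=[8.3203 11.5782 17.1563 25.8985] v=[-1.4687 1.6874 -2.1249 0.2187]
Step 5: x=[6.6875 12.5801 17.4161 25.2676] v=[-6.5311 4.0076 1.0392 -2.5235]
Step 6: x=[4.8560 13.3179 18.4298 24.1739] v=[-7.3260 2.9510 4.0547 -4.3750]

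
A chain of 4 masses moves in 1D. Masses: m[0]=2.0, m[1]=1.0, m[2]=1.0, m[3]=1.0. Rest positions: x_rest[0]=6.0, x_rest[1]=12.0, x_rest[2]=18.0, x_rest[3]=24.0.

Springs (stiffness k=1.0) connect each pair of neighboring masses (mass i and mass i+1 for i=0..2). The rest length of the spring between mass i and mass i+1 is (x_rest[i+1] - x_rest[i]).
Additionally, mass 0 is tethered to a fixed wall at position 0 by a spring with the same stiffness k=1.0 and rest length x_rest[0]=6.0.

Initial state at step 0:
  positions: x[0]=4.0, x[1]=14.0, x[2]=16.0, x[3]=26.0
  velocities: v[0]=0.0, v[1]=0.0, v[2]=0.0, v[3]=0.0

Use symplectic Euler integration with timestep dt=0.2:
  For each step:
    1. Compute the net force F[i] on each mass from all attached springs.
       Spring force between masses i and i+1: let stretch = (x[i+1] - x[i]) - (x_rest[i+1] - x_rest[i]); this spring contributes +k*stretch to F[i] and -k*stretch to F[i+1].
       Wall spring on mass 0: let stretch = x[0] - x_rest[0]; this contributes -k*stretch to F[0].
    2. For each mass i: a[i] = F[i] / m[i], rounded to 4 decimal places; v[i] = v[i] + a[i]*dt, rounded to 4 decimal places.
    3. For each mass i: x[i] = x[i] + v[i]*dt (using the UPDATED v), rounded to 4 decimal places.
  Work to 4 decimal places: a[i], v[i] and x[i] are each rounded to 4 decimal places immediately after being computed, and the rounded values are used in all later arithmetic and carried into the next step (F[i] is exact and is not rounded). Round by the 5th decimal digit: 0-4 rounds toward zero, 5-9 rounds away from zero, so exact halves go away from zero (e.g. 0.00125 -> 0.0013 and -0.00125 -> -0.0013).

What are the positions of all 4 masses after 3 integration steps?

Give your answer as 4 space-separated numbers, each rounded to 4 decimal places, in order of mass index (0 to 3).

Answer: 4.6653 12.2903 17.7021 25.1334

Derivation:
Step 0: x=[4.0000 14.0000 16.0000 26.0000] v=[0.0000 0.0000 0.0000 0.0000]
Step 1: x=[4.1200 13.6800 16.3200 25.8400] v=[0.6000 -1.6000 1.6000 -0.8000]
Step 2: x=[4.3488 13.0832 16.9152 25.5392] v=[1.1440 -2.9840 2.9760 -1.5040]
Step 3: x=[4.6653 12.2903 17.7021 25.1334] v=[1.5826 -3.9645 3.9344 -2.0288]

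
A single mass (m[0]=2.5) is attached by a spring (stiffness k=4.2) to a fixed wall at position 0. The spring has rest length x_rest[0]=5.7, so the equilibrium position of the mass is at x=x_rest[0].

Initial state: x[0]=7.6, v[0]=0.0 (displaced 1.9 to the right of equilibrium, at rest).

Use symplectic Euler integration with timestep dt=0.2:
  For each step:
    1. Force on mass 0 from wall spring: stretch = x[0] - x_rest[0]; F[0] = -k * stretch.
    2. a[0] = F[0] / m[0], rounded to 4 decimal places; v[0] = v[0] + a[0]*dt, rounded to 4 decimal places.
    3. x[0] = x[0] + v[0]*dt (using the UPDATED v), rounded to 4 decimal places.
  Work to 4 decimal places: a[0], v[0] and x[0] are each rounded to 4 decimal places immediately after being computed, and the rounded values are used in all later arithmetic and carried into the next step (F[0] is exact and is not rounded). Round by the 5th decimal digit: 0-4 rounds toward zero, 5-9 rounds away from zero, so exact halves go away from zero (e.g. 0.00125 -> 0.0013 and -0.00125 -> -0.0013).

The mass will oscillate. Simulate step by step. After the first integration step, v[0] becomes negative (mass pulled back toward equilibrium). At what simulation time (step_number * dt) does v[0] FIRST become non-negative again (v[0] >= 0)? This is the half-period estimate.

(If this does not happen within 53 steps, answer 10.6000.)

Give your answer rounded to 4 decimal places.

Answer: 2.6000

Derivation:
Step 0: x=[7.6000] v=[0.0000]
Step 1: x=[7.4723] v=[-0.6384]
Step 2: x=[7.2255] v=[-1.2339]
Step 3: x=[6.8762] v=[-1.7465]
Step 4: x=[6.4479] v=[-2.1417]
Step 5: x=[5.9693] v=[-2.3930]
Step 6: x=[5.4726] v=[-2.4835]
Step 7: x=[4.9912] v=[-2.4071]
Step 8: x=[4.5574] v=[-2.1689]
Step 9: x=[4.2004] v=[-1.7850]
Step 10: x=[3.9442] v=[-1.2811]
Step 11: x=[3.8060] v=[-0.6912]
Step 12: x=[3.7950] v=[-0.0548]
Step 13: x=[3.9121] v=[0.5853]
First v>=0 after going negative at step 13, time=2.6000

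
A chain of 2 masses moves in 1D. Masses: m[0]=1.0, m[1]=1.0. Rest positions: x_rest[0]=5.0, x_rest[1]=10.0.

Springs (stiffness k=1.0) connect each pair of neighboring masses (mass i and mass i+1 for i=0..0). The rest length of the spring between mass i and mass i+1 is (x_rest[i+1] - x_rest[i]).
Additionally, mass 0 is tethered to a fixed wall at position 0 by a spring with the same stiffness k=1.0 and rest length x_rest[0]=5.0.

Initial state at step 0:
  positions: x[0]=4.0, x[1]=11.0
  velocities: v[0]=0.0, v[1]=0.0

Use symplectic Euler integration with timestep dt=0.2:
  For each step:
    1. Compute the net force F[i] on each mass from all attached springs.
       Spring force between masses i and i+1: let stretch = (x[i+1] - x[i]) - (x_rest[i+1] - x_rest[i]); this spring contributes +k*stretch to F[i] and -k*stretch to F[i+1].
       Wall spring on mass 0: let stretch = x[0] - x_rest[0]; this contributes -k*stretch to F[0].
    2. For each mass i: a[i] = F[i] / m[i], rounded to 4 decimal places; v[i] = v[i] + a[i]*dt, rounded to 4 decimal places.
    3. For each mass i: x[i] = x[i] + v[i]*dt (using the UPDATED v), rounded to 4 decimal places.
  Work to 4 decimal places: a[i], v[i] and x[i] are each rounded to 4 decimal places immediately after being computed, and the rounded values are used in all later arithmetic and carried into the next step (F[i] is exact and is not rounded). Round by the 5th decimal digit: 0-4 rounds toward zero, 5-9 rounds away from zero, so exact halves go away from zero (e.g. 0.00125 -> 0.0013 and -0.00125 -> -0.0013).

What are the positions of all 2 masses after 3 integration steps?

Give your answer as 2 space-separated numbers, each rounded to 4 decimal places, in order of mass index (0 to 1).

Answer: 4.6573 10.5592

Derivation:
Step 0: x=[4.0000 11.0000] v=[0.0000 0.0000]
Step 1: x=[4.1200 10.9200] v=[0.6000 -0.4000]
Step 2: x=[4.3472 10.7680] v=[1.1360 -0.7600]
Step 3: x=[4.6573 10.5592] v=[1.5507 -1.0442]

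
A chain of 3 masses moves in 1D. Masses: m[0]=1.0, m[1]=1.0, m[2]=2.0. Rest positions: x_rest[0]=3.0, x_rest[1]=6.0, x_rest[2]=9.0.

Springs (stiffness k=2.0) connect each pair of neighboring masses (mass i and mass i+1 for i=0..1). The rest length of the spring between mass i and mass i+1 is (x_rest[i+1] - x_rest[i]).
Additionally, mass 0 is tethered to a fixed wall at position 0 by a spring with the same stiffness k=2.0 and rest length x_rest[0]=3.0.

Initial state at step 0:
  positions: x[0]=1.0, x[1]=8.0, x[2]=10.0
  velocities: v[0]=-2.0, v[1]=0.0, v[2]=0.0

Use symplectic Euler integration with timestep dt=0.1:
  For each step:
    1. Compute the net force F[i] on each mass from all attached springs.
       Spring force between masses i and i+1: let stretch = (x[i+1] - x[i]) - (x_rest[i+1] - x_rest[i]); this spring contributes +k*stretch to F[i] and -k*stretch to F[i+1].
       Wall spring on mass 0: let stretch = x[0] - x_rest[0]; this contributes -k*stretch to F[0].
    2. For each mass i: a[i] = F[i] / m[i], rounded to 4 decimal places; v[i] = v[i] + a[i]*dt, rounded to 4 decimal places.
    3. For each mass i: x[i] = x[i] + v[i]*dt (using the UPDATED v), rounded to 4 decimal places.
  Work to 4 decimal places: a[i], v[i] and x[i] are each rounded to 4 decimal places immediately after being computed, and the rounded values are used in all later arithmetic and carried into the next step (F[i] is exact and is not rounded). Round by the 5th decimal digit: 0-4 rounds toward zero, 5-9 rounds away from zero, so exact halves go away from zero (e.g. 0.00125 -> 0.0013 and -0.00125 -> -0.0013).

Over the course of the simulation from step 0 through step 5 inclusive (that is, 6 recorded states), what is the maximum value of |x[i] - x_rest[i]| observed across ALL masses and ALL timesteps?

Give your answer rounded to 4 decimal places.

Answer: 2.0800

Derivation:
Step 0: x=[1.0000 8.0000 10.0000] v=[-2.0000 0.0000 0.0000]
Step 1: x=[0.9200 7.9000 10.0100] v=[-0.8000 -1.0000 0.1000]
Step 2: x=[0.9612 7.7026 10.0289] v=[0.4120 -1.9740 0.1890]
Step 3: x=[1.1180 7.4169 10.0545] v=[1.5680 -2.8570 0.2564]
Step 4: x=[1.3784 7.0580 10.0838] v=[2.6042 -3.5893 0.2926]
Step 5: x=[1.7248 6.6460 10.1128] v=[3.4644 -4.1201 0.2900]
Max displacement = 2.0800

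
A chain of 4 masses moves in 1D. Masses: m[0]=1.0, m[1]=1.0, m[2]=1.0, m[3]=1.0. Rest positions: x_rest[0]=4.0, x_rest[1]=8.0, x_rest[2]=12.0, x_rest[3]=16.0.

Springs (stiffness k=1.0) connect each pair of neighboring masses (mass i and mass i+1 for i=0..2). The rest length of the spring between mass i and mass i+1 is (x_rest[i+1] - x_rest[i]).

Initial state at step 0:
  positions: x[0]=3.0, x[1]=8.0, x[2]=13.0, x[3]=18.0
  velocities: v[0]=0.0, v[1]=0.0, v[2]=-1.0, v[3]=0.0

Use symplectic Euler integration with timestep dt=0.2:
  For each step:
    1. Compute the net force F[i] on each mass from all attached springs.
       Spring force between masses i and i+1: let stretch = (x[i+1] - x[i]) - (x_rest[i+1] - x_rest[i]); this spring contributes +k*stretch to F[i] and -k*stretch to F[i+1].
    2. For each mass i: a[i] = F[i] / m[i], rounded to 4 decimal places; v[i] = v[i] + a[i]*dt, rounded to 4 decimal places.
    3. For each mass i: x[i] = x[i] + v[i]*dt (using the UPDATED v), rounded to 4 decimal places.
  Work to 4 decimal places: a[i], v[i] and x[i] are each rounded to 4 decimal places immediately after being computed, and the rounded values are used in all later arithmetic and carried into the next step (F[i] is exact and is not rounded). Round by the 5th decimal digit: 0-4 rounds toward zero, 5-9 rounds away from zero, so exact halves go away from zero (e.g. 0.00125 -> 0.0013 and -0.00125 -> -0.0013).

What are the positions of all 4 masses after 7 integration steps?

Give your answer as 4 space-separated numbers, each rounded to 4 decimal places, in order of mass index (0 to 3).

Step 0: x=[3.0000 8.0000 13.0000 18.0000] v=[0.0000 0.0000 -1.0000 0.0000]
Step 1: x=[3.0400 8.0000 12.8000 17.9600] v=[0.2000 0.0000 -1.0000 -0.2000]
Step 2: x=[3.1184 7.9936 12.6144 17.8736] v=[0.3920 -0.0320 -0.9280 -0.4320]
Step 3: x=[3.2318 7.9770 12.4543 17.7368] v=[0.5670 -0.0829 -0.8003 -0.6838]
Step 4: x=[3.3750 7.9497 12.3264 17.5487] v=[0.7160 -0.1365 -0.6393 -0.9403]
Step 5: x=[3.5412 7.9145 12.2324 17.3117] v=[0.8309 -0.1761 -0.4702 -1.1848]
Step 6: x=[3.7223 7.8771 12.1688 17.0316] v=[0.9056 -0.1872 -0.3179 -1.4007]
Step 7: x=[3.9096 7.8451 12.1281 16.7169] v=[0.9366 -0.1598 -0.2037 -1.5733]

Answer: 3.9096 7.8451 12.1281 16.7169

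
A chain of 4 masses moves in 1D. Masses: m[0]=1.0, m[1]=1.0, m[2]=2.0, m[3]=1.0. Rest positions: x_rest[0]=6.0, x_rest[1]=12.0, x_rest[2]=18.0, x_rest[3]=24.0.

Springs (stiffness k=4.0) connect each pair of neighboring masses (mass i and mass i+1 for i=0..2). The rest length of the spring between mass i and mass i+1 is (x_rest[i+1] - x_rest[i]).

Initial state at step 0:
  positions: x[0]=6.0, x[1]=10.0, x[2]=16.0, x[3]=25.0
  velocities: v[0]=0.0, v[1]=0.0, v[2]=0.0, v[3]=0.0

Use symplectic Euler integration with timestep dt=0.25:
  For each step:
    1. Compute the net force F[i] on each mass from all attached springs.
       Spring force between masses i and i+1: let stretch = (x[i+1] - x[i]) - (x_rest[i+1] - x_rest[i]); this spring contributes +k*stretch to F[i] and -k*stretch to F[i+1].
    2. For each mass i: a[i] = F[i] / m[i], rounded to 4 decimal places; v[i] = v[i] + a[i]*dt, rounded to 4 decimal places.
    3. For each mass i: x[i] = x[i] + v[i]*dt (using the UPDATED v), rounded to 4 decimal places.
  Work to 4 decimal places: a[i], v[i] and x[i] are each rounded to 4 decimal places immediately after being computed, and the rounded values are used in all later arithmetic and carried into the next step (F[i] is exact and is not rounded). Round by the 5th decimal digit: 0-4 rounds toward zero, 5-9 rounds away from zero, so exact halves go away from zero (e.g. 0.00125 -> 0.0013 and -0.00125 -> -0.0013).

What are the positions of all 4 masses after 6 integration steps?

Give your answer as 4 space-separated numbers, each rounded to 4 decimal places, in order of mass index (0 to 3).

Answer: 4.7864 11.0130 17.6948 21.8114

Derivation:
Step 0: x=[6.0000 10.0000 16.0000 25.0000] v=[0.0000 0.0000 0.0000 0.0000]
Step 1: x=[5.5000 10.5000 16.3750 24.2500] v=[-2.0000 2.0000 1.5000 -3.0000]
Step 2: x=[4.7500 11.2188 17.0000 23.0313] v=[-3.0000 2.8750 2.5000 -4.8750]
Step 3: x=[4.1172 11.7657 17.6563 21.8047] v=[-2.5312 2.1874 2.6251 -4.9063]
Step 4: x=[3.8965 11.8731 18.0948 21.0410] v=[-0.8827 0.4295 1.7540 -3.0547]
Step 5: x=[4.1700 11.5418 18.1239 21.0408] v=[1.0939 -1.3254 0.1163 -0.0009]
Step 6: x=[4.7864 11.0130 17.6948 21.8114] v=[2.4657 -2.1151 -1.7163 3.0822]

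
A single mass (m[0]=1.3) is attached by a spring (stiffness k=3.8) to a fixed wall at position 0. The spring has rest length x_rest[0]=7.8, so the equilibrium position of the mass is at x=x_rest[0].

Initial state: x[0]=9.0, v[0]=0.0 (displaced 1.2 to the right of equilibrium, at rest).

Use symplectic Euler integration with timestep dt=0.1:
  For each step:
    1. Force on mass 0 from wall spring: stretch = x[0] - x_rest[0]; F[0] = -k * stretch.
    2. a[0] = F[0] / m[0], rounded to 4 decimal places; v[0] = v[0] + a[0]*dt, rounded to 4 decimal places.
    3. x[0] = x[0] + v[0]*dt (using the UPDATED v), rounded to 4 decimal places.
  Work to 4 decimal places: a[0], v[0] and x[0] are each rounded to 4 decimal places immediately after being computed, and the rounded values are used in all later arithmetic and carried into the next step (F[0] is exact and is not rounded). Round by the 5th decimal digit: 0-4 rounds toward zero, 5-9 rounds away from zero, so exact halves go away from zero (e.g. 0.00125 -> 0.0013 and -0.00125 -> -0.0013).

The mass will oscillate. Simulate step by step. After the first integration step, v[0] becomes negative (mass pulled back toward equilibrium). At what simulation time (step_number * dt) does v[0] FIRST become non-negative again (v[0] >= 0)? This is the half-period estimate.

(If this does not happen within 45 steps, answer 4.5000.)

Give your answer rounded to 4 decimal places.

Answer: 1.9000

Derivation:
Step 0: x=[9.0000] v=[0.0000]
Step 1: x=[8.9649] v=[-0.3508]
Step 2: x=[8.8958] v=[-0.6913]
Step 3: x=[8.7946] v=[-1.0116]
Step 4: x=[8.6644] v=[-1.3023]
Step 5: x=[8.5089] v=[-1.5550]
Step 6: x=[8.3327] v=[-1.7622]
Step 7: x=[8.1409] v=[-1.9179]
Step 8: x=[7.9391] v=[-2.0176]
Step 9: x=[7.7333] v=[-2.0583]
Step 10: x=[7.5294] v=[-2.0388]
Step 11: x=[7.3334] v=[-1.9597]
Step 12: x=[7.1511] v=[-1.8233]
Step 13: x=[6.9877] v=[-1.6336]
Step 14: x=[6.8481] v=[-1.3962]
Step 15: x=[6.7363] v=[-1.1180]
Step 16: x=[6.6556] v=[-0.8071]
Step 17: x=[6.6083] v=[-0.4726]
Step 18: x=[6.5959] v=[-0.1243]
Step 19: x=[6.6187] v=[0.2277]
First v>=0 after going negative at step 19, time=1.9000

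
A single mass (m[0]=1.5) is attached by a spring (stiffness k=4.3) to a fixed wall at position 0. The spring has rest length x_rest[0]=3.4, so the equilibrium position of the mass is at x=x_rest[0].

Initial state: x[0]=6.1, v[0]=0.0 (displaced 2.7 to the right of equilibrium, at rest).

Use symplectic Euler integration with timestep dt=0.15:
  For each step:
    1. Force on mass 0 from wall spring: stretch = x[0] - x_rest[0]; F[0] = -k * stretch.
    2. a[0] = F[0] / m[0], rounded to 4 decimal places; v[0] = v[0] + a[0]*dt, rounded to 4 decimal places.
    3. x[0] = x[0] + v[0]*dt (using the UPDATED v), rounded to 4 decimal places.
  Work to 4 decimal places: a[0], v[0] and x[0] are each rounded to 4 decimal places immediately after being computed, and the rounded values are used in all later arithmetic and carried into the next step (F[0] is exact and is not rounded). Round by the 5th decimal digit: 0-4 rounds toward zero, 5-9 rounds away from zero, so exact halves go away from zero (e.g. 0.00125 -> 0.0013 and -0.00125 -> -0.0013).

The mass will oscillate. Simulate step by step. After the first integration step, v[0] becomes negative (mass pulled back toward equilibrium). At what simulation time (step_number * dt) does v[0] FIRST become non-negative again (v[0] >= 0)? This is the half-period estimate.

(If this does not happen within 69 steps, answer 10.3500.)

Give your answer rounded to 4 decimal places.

Step 0: x=[6.1000] v=[0.0000]
Step 1: x=[5.9259] v=[-1.1610]
Step 2: x=[5.5888] v=[-2.2471]
Step 3: x=[5.1106] v=[-3.1883]
Step 4: x=[4.5220] v=[-3.9239]
Step 5: x=[3.8610] v=[-4.4064]
Step 6: x=[3.1703] v=[-4.6046]
Step 7: x=[2.4944] v=[-4.5058]
Step 8: x=[1.8769] v=[-4.1164]
Step 9: x=[1.3577] v=[-3.4615]
Step 10: x=[0.9702] v=[-2.5833]
Step 11: x=[0.7394] v=[-1.5385]
Step 12: x=[0.6802] v=[-0.3944]
Step 13: x=[0.7965] v=[0.7751]
First v>=0 after going negative at step 13, time=1.9500

Answer: 1.9500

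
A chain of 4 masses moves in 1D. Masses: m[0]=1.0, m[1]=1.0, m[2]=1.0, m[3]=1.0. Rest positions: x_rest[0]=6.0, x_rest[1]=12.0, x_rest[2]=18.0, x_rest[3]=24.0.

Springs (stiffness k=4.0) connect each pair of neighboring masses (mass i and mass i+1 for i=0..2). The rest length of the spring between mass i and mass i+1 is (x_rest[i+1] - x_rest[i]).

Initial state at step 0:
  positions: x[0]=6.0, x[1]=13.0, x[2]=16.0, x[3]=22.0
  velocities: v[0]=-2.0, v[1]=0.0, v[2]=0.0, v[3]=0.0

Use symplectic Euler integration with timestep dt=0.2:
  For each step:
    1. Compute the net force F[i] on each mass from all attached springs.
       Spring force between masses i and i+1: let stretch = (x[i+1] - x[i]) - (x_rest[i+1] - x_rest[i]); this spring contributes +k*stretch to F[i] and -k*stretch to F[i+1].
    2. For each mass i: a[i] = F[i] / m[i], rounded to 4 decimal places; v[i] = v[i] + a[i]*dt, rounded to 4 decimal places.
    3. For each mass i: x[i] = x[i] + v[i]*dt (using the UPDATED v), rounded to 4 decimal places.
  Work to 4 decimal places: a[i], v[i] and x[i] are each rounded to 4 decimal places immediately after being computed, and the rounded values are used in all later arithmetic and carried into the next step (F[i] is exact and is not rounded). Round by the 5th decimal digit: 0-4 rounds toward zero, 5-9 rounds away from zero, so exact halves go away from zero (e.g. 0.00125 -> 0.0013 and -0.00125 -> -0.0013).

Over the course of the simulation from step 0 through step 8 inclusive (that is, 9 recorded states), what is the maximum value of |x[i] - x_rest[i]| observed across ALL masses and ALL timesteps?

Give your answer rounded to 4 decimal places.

Step 0: x=[6.0000 13.0000 16.0000 22.0000] v=[-2.0000 0.0000 0.0000 0.0000]
Step 1: x=[5.7600 12.3600 16.4800 22.0000] v=[-1.2000 -3.2000 2.4000 0.0000]
Step 2: x=[5.6160 11.3232 17.1840 22.0768] v=[-0.7200 -5.1840 3.5200 0.3840]
Step 3: x=[5.4252 10.3110 17.7331 22.3308] v=[-0.9542 -5.0611 2.7456 1.2698]
Step 4: x=[5.0561 9.7046 17.8303 22.8091] v=[-1.8456 -3.0321 0.4861 2.3916]
Step 5: x=[4.4707 9.6545 17.4240 23.4508] v=[-2.9268 -0.2503 -2.0314 3.2086]
Step 6: x=[3.7547 10.0182 16.7389 24.0882] v=[-3.5798 1.8183 -3.4256 3.1872]
Step 7: x=[3.0809 10.4550 16.1544 24.5098] v=[-3.3690 2.1841 -2.9227 2.1078]
Step 8: x=[2.6270 10.6239 15.9948 24.5545] v=[-2.2697 0.8443 -0.7979 0.2235]
Max displacement = 3.3730

Answer: 3.3730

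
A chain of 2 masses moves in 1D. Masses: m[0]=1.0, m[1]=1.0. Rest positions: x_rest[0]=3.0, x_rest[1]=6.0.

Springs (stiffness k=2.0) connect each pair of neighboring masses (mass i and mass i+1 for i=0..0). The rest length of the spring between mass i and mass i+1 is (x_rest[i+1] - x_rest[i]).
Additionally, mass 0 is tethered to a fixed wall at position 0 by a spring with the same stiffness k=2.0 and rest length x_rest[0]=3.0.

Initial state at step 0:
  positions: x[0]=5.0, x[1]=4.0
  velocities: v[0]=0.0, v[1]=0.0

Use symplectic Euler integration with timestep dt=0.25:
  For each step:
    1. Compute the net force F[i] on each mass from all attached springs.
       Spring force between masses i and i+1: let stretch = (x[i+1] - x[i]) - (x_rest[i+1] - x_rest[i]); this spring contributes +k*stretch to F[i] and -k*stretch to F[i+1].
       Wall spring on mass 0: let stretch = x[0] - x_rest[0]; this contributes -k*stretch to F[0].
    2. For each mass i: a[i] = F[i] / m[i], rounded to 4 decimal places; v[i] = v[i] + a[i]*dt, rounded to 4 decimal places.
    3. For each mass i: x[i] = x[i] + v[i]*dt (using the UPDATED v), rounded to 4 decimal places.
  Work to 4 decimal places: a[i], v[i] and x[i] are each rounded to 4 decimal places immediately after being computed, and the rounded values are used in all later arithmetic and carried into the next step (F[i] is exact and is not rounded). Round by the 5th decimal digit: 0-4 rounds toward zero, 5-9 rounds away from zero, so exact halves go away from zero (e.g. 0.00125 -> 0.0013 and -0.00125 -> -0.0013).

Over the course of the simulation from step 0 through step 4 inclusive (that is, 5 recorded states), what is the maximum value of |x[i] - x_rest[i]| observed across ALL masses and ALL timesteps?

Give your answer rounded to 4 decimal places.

Answer: 2.2973

Derivation:
Step 0: x=[5.0000 4.0000] v=[0.0000 0.0000]
Step 1: x=[4.2500 4.5000] v=[-3.0000 2.0000]
Step 2: x=[3.0000 5.3438] v=[-5.0000 3.3750]
Step 3: x=[1.6680 6.2696] v=[-5.3281 3.7031]
Step 4: x=[0.7027 6.9952] v=[-3.8613 2.9023]
Max displacement = 2.2973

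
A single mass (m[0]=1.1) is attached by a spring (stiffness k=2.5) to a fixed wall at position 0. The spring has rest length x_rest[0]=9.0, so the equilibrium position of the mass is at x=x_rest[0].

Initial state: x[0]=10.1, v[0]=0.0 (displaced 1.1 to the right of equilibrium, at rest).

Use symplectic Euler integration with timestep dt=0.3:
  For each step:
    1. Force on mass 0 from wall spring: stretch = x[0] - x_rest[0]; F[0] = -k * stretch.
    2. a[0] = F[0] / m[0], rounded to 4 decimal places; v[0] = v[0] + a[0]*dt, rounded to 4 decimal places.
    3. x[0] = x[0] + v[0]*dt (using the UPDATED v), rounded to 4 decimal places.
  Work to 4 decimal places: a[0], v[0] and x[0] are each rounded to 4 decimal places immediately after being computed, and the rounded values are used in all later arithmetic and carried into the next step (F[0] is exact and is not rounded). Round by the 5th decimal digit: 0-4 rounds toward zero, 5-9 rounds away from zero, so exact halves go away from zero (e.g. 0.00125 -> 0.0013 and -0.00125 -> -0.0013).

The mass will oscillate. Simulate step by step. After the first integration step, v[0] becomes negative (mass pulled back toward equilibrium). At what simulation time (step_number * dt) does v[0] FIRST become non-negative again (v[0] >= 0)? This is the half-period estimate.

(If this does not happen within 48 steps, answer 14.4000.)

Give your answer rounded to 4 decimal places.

Answer: 2.1000

Derivation:
Step 0: x=[10.1000] v=[0.0000]
Step 1: x=[9.8750] v=[-0.7500]
Step 2: x=[9.4710] v=[-1.3466]
Step 3: x=[8.9707] v=[-1.6678]
Step 4: x=[8.4764] v=[-1.6478]
Step 5: x=[8.0892] v=[-1.2908]
Step 6: x=[7.8883] v=[-0.6698]
Step 7: x=[7.9148] v=[0.0882]
First v>=0 after going negative at step 7, time=2.1000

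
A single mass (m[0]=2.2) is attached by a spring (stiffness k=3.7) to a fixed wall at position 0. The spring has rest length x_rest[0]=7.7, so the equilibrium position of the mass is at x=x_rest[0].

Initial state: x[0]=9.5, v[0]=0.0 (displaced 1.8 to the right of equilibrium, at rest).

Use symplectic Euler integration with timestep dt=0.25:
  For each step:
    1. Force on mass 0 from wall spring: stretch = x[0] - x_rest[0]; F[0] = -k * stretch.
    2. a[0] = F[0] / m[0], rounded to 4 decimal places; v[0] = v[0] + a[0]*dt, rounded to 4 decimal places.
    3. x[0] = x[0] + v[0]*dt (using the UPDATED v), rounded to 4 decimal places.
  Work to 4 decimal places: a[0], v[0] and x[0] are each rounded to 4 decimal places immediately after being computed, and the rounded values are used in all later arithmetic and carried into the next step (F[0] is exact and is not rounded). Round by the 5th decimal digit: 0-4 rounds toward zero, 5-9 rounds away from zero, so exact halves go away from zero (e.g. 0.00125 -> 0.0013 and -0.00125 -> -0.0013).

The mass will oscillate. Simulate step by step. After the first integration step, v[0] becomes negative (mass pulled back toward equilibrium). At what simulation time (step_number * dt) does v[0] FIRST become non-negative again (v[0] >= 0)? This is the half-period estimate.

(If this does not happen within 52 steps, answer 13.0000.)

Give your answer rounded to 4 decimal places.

Answer: 2.5000

Derivation:
Step 0: x=[9.5000] v=[0.0000]
Step 1: x=[9.3108] v=[-0.7568]
Step 2: x=[8.9523] v=[-1.4341]
Step 3: x=[8.4622] v=[-1.9606]
Step 4: x=[7.8919] v=[-2.2811]
Step 5: x=[7.3015] v=[-2.3618]
Step 6: x=[6.7529] v=[-2.1943]
Step 7: x=[6.3039] v=[-1.7961]
Step 8: x=[6.0016] v=[-1.2091]
Step 9: x=[5.8779] v=[-0.4950]
Step 10: x=[5.9457] v=[0.2711]
First v>=0 after going negative at step 10, time=2.5000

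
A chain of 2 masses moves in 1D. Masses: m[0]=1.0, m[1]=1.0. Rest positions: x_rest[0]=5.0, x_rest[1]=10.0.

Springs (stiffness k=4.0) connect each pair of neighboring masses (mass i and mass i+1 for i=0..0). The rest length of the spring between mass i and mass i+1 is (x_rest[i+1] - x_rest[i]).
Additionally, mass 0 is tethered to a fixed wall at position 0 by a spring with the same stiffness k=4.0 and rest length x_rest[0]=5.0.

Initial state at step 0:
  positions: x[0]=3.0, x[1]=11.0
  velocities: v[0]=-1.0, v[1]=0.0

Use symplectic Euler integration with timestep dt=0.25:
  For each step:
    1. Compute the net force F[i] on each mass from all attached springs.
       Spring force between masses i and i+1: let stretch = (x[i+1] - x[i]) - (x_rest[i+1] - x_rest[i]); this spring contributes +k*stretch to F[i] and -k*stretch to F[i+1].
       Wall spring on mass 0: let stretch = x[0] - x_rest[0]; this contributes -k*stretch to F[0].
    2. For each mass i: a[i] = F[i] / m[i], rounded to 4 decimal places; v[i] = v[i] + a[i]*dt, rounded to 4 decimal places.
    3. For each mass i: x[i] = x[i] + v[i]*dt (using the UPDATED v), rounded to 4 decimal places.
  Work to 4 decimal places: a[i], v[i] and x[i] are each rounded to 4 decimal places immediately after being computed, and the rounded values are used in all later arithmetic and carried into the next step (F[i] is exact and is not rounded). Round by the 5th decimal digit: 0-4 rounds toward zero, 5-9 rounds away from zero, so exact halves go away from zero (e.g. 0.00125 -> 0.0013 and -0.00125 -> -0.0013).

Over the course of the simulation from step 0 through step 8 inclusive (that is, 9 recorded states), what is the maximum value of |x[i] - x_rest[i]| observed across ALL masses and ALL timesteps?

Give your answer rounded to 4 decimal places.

Step 0: x=[3.0000 11.0000] v=[-1.0000 0.0000]
Step 1: x=[4.0000 10.2500] v=[4.0000 -3.0000]
Step 2: x=[5.5625 9.1875] v=[6.2500 -4.2500]
Step 3: x=[6.6406 8.4688] v=[4.3125 -2.8750]
Step 4: x=[6.5156 8.5430] v=[-0.4999 0.2968]
Step 5: x=[5.2686 9.3604] v=[-4.9881 3.2694]
Step 6: x=[3.7274 10.4048] v=[-6.1649 4.1776]
Step 7: x=[2.9237 11.0299] v=[-3.2149 2.5002]
Step 8: x=[3.4156 10.8784] v=[1.9676 -0.6060]
Max displacement = 2.0763

Answer: 2.0763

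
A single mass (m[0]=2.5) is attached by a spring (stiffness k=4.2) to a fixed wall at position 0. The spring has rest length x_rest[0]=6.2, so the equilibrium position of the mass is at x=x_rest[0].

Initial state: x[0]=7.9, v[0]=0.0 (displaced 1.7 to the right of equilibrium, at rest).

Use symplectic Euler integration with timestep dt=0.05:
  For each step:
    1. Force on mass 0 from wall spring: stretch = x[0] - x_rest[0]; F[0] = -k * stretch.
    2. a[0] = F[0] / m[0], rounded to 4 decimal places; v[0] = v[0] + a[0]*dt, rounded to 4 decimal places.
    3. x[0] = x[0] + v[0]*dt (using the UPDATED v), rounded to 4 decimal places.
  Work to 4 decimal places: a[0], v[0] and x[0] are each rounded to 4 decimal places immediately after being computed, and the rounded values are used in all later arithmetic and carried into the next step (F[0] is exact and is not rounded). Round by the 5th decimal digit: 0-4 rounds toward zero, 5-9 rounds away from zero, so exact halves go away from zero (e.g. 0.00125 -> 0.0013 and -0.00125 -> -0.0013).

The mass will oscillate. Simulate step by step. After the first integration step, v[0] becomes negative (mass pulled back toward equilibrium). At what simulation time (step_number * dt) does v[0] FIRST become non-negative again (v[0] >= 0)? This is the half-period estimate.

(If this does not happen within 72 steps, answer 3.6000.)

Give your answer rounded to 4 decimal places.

Step 0: x=[7.9000] v=[0.0000]
Step 1: x=[7.8929] v=[-0.1428]
Step 2: x=[7.8787] v=[-0.2850]
Step 3: x=[7.8574] v=[-0.4260]
Step 4: x=[7.8291] v=[-0.5652]
Step 5: x=[7.7940] v=[-0.7020]
Step 6: x=[7.7522] v=[-0.8359]
Step 7: x=[7.7039] v=[-0.9663]
Step 8: x=[7.6493] v=[-1.0926]
Step 9: x=[7.5886] v=[-1.2143]
Step 10: x=[7.5221] v=[-1.3309]
Step 11: x=[7.4500] v=[-1.4420]
Step 12: x=[7.3727] v=[-1.5470]
Step 13: x=[7.2904] v=[-1.6455]
Step 14: x=[7.2035] v=[-1.7371]
Step 15: x=[7.1124] v=[-1.8214]
Step 16: x=[7.0175] v=[-1.8980]
Step 17: x=[6.9192] v=[-1.9667]
Step 18: x=[6.8178] v=[-2.0271]
Step 19: x=[6.7139] v=[-2.0790]
Step 20: x=[6.6078] v=[-2.1222]
Step 21: x=[6.5000] v=[-2.1565]
Step 22: x=[6.3909] v=[-2.1817]
Step 23: x=[6.2810] v=[-2.1977]
Step 24: x=[6.1708] v=[-2.2045]
Step 25: x=[6.0607] v=[-2.2020]
Step 26: x=[5.9512] v=[-2.1903]
Step 27: x=[5.8427] v=[-2.1694]
Step 28: x=[5.7357] v=[-2.1394]
Step 29: x=[5.6307] v=[-2.1004]
Step 30: x=[5.5281] v=[-2.0526]
Step 31: x=[5.4283] v=[-1.9962]
Step 32: x=[5.3317] v=[-1.9314]
Step 33: x=[5.2388] v=[-1.8585]
Step 34: x=[5.1499] v=[-1.7778]
Step 35: x=[5.0654] v=[-1.6896]
Step 36: x=[4.9857] v=[-1.5943]
Step 37: x=[4.9111] v=[-1.4923]
Step 38: x=[4.8419] v=[-1.3840]
Step 39: x=[4.7784] v=[-1.2699]
Step 40: x=[4.7209] v=[-1.1505]
Step 41: x=[4.6696] v=[-1.0263]
Step 42: x=[4.6247] v=[-0.8977]
Step 43: x=[4.5864] v=[-0.7654]
Step 44: x=[4.5549] v=[-0.6299]
Step 45: x=[4.5303] v=[-0.4917]
Step 46: x=[4.5127] v=[-0.3514]
Step 47: x=[4.5022] v=[-0.2097]
Step 48: x=[4.4988] v=[-0.0671]
Step 49: x=[4.5026] v=[0.0758]
First v>=0 after going negative at step 49, time=2.4500

Answer: 2.4500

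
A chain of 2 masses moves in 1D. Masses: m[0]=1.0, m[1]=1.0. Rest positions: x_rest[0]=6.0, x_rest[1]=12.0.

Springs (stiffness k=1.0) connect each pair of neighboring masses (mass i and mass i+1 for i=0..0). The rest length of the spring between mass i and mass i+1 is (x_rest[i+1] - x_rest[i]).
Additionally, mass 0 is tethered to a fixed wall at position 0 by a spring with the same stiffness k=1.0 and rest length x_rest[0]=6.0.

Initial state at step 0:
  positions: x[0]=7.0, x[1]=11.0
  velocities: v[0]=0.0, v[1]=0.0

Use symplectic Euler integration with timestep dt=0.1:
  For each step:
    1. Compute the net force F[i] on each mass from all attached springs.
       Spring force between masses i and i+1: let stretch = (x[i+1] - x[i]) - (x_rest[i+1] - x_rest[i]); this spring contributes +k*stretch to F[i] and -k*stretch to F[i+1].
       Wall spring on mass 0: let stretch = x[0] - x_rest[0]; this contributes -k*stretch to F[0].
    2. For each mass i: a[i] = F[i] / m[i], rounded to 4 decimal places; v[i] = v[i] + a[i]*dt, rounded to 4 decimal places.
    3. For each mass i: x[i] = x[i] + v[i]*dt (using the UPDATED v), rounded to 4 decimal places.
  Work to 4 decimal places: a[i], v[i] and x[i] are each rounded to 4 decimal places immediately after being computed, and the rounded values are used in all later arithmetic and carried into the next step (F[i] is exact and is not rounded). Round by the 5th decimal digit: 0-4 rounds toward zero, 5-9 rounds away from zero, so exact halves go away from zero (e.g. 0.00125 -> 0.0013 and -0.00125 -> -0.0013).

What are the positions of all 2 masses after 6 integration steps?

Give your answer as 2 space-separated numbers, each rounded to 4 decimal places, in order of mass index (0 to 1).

Step 0: x=[7.0000 11.0000] v=[0.0000 0.0000]
Step 1: x=[6.9700 11.0200] v=[-0.3000 0.2000]
Step 2: x=[6.9108 11.0595] v=[-0.5920 0.3950]
Step 3: x=[6.8240 11.1175] v=[-0.8682 0.5801]
Step 4: x=[6.7119 11.1926] v=[-1.1213 0.7508]
Step 5: x=[6.5775 11.2829] v=[-1.3444 0.9027]
Step 6: x=[6.4243 11.3861] v=[-1.5316 1.0322]

Answer: 6.4243 11.3861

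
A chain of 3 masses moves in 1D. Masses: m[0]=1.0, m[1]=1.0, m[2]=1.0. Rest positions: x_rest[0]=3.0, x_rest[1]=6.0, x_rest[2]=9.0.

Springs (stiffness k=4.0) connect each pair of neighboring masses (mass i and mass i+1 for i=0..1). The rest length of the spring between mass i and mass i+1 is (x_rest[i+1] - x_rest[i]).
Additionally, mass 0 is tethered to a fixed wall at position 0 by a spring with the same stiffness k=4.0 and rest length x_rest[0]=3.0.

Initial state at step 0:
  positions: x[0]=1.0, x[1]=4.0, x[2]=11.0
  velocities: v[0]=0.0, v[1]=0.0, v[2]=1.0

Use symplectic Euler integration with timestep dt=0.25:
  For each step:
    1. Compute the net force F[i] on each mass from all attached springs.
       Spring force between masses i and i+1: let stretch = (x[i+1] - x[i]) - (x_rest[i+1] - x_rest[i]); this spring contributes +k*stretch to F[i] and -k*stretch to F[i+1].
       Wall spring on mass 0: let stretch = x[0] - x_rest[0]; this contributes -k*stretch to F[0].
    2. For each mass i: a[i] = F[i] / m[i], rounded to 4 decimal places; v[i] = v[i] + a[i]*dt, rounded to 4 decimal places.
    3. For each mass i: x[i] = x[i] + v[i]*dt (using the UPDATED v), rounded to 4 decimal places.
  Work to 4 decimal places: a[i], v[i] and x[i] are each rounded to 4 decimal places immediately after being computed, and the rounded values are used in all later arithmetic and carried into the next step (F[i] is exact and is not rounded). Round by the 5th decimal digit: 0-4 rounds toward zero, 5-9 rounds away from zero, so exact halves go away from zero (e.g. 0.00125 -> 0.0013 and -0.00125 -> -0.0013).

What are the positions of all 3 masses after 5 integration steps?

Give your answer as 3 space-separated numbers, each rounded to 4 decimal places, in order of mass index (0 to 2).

Answer: 5.8272 7.1973 7.6289

Derivation:
Step 0: x=[1.0000 4.0000 11.0000] v=[0.0000 0.0000 1.0000]
Step 1: x=[1.5000 5.0000 10.2500] v=[2.0000 4.0000 -3.0000]
Step 2: x=[2.5000 6.4375 8.9375] v=[4.0000 5.7500 -5.2500]
Step 3: x=[3.8594 7.5156 7.7500] v=[5.4375 4.3125 -4.7500]
Step 4: x=[5.1680 7.7383 7.2539] v=[5.2343 0.8907 -1.9844]
Step 5: x=[5.8272 7.1973 7.6289] v=[2.6366 -2.1640 1.5000]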